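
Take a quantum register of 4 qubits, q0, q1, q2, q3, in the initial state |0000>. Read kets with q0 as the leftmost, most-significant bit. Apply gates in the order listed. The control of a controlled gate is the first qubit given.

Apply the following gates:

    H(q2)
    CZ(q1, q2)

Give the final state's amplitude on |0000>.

The final state's coefficient on |0000> equals sqrt(2)/2.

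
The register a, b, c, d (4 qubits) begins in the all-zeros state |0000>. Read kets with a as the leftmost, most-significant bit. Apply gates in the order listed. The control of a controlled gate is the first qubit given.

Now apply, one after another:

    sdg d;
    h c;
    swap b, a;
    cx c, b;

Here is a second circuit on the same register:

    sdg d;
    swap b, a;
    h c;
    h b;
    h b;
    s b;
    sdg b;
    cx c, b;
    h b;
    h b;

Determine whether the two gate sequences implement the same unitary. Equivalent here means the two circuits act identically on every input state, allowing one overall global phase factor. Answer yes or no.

Yes — the two circuits implement the same unitary up to a global phase.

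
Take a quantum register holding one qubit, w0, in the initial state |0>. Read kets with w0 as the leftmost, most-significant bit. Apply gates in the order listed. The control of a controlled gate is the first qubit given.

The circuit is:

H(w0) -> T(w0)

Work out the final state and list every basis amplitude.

After the circuit, the state carries amplitude sqrt(2)/2 on |0>, sqrt(2)*exp(I*pi/4)/2 on |1>.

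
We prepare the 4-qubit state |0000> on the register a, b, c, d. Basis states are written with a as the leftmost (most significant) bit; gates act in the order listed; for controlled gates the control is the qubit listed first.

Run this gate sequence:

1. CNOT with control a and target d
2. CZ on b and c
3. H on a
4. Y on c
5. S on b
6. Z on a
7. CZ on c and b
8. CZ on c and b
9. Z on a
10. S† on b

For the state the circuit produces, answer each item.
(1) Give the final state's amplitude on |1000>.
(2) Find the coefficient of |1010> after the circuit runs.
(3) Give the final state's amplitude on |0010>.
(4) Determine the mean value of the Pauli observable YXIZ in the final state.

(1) |1000> carries amplitude 0 in the final state. Key observation: steps 5-10 multiply out to the identity, so the circuit reduces to the remaining gates.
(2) The final state's coefficient on |1010> equals sqrt(2)*I/2.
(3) The final state's coefficient on |0010> equals sqrt(2)*I/2.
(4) In the final state, YXIZ has expectation 0.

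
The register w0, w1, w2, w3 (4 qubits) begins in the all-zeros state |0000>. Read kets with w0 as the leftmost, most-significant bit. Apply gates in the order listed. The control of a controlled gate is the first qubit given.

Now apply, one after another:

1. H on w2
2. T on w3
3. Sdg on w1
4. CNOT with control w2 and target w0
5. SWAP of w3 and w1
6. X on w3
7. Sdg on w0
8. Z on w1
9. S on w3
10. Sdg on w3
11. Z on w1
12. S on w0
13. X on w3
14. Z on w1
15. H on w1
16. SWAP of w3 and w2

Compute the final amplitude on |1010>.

|1010> carries amplitude 0 in the final state.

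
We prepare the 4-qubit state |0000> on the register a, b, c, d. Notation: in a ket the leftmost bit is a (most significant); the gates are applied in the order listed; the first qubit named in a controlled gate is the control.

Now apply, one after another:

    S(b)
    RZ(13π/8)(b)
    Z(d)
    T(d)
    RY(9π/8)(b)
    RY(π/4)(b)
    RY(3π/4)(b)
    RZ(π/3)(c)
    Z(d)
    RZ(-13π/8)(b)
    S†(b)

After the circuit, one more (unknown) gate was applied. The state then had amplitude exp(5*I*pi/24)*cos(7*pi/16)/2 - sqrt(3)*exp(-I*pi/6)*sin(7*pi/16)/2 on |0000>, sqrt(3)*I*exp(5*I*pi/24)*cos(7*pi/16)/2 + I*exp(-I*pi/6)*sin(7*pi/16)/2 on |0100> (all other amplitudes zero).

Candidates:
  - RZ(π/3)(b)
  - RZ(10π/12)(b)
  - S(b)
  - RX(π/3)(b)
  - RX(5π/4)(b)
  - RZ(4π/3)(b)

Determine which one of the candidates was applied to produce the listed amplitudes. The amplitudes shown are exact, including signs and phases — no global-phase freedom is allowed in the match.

The applied gate was RX(π/3)(b).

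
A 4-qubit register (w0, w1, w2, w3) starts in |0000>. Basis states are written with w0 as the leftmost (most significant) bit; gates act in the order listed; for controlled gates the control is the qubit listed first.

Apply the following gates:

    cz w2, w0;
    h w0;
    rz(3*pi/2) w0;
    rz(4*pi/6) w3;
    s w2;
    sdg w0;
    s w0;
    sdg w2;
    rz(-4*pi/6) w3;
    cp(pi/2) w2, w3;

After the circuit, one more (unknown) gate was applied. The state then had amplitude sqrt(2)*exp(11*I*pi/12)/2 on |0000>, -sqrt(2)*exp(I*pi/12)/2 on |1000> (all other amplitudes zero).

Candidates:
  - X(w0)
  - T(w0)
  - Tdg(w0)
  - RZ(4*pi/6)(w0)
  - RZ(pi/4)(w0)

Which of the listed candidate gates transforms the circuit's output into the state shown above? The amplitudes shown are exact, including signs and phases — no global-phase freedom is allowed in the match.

The applied gate was RZ(4*pi/6)(w0). Key observation: the block from step 4 through step 9 cancels to the identity and can be dropped.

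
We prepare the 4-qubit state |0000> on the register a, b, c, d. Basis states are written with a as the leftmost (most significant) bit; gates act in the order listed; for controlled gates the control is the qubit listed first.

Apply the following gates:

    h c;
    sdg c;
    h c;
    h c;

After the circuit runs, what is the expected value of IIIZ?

The expectation value of IIIZ is 1. Key observation: the block from step 3 through step 4 cancels to the identity and can be dropped.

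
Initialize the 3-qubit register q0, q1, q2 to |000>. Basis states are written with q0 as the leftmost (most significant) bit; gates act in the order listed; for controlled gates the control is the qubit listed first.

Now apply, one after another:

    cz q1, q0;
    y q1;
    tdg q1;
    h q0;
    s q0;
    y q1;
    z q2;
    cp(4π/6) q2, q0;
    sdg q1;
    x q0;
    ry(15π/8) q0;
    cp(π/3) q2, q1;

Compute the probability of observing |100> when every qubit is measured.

The probability of measuring |100> is 1/2.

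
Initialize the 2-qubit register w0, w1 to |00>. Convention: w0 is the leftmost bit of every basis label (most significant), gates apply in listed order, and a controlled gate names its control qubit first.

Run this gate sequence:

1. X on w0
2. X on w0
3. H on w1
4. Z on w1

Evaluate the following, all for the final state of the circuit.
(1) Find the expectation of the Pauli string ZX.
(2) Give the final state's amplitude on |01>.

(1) The expectation value of ZX is -1. Key observation: steps 1-2 multiply out to the identity, so the circuit reduces to the remaining gates.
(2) The final state's coefficient on |01> equals -sqrt(2)/2.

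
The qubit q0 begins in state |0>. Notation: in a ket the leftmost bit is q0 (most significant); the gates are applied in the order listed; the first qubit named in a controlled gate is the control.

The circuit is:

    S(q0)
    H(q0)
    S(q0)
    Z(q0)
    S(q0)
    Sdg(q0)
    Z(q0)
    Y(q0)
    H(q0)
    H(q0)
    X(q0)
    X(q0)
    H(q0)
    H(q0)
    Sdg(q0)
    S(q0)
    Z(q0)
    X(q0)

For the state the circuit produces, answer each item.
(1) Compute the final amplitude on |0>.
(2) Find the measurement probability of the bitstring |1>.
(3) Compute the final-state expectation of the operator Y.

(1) |0> carries amplitude -sqrt(2)*I/2 in the final state. Key observation: the block from step 4 through step 7 cancels to the identity and can be dropped.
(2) Outcome |1> occurs with probability 1/2.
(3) In the final state, Y has expectation 1.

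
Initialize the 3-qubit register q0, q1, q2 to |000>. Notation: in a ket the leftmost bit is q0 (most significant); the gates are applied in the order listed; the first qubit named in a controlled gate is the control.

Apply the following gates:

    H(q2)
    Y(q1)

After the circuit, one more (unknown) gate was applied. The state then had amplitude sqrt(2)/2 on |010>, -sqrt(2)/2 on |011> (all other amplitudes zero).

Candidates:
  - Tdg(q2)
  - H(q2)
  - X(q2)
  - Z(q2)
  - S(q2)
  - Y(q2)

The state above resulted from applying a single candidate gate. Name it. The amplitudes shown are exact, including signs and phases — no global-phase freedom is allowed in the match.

The applied gate was Y(q2).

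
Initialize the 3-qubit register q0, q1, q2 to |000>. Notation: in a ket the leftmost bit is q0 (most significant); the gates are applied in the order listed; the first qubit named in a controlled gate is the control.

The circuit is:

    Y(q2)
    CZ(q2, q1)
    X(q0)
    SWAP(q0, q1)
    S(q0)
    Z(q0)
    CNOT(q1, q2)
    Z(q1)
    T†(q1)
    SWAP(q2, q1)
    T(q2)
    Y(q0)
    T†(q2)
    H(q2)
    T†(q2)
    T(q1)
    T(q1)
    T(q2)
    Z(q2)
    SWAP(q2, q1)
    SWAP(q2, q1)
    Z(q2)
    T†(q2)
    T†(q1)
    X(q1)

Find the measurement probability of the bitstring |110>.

The probability of measuring |110> is 1/2.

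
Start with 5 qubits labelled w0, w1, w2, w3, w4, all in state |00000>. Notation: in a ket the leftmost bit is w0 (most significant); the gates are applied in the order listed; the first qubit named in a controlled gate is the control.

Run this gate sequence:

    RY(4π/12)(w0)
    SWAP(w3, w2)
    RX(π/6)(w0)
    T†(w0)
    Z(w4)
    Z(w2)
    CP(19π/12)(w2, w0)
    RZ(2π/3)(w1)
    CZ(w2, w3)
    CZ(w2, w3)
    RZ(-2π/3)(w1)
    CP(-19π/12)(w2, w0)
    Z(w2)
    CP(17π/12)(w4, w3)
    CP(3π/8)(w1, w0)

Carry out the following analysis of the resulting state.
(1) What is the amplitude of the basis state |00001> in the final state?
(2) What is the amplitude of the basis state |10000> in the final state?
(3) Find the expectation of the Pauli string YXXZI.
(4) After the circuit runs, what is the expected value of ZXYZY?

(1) |00001> carries amplitude 0 in the final state. Key observation: the block from step 6 through step 13 cancels to the identity and can be dropped.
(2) The final state's coefficient on |10000> equals (-sqrt(6) - sqrt(2) - sqrt(6)*I + 3*sqrt(2)*I)*exp(3*I*pi/4)/8.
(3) The observable YXXZI averages to 0.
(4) The expectation value of ZXYZY is 0.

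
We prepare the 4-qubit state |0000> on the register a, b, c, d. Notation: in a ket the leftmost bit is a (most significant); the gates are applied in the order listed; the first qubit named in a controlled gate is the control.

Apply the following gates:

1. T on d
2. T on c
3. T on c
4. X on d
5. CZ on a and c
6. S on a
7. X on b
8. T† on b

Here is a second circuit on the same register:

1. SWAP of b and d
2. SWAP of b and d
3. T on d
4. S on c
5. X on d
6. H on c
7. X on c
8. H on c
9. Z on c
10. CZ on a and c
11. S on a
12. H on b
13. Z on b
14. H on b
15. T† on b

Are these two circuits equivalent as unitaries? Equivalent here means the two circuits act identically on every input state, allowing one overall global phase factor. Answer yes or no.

Yes — the two circuits implement the same unitary up to a global phase.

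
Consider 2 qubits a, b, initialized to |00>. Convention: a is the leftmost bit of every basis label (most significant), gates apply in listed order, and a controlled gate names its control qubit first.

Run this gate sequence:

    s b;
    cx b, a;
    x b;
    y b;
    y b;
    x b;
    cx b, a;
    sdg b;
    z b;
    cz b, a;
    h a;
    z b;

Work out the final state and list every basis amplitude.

After the circuit, the state carries amplitude sqrt(2)/2 on |00>, 0 on |01>, sqrt(2)/2 on |10>, 0 on |11>. Key observation: the block from step 1 through step 8 cancels to the identity and can be dropped.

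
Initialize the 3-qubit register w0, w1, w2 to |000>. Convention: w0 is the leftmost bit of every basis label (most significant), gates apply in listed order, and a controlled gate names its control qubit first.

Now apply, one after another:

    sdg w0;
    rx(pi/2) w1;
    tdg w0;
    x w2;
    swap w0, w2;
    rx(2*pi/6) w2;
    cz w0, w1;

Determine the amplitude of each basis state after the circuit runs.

The resulting statevector has amplitude 0 on |000>, 0 on |001>, 0 on |010>, 0 on |011>, sqrt(6)/4 on |100>, -sqrt(2)*I/4 on |101>, sqrt(6)*I/4 on |110>, sqrt(2)/4 on |111>.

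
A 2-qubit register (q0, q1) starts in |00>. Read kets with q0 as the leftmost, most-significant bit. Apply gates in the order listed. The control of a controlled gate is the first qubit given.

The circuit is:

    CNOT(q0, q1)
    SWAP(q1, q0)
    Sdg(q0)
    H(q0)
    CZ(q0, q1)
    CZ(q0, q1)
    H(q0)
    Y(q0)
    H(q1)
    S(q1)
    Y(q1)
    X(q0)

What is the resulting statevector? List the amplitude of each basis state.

After the circuit, the state carries amplitude sqrt(2)*I/2 on |00>, -sqrt(2)/2 on |01>, 0 on |10>, 0 on |11>.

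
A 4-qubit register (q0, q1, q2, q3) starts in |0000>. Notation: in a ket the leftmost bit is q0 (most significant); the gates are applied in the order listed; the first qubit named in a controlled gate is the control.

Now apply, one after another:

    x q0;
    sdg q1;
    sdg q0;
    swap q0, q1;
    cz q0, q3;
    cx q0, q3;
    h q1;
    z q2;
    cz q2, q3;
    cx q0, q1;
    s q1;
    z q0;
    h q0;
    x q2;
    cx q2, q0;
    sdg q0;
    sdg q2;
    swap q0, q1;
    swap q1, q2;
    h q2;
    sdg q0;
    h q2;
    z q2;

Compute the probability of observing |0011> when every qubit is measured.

A full measurement returns |0011> with probability 0.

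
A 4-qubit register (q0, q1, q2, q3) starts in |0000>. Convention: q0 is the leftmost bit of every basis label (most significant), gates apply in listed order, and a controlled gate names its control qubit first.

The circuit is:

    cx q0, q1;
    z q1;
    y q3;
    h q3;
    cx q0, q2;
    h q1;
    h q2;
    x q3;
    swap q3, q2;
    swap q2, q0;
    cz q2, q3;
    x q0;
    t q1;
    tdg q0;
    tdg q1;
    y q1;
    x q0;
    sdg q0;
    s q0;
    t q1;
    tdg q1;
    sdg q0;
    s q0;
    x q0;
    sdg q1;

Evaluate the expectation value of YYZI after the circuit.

The expectation value of YYZI is sqrt(2)/2. Key observation: steps 17-24 multiply out to the identity, so the circuit reduces to the remaining gates.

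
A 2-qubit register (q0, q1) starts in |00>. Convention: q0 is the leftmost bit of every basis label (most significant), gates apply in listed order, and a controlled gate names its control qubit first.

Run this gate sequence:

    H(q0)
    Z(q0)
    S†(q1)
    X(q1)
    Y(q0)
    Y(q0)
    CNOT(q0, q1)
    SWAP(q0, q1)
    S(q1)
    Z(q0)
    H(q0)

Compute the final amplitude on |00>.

The final state's coefficient on |00> equals -1/2.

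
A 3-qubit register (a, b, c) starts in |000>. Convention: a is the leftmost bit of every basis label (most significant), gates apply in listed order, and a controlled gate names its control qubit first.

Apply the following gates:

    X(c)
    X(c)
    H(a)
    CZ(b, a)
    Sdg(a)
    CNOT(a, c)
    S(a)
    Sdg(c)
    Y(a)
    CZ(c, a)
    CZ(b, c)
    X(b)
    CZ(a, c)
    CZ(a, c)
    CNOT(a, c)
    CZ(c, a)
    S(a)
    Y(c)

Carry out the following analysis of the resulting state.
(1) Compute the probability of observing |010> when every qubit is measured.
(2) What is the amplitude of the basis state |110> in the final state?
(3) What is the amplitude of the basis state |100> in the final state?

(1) The probability of measuring |010> is 1/2. Key observation: gates 1-2 undo each other exactly, leaving only the rest of the circuit to track.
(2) |110> carries amplitude -sqrt(2)*I/2 in the final state.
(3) The final state's coefficient on |100> equals 0.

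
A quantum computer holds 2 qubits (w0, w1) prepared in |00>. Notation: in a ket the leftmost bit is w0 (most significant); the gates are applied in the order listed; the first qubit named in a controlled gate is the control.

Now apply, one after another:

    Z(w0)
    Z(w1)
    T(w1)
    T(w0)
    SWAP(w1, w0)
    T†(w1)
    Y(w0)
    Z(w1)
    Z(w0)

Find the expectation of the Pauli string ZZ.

The observable ZZ averages to -1.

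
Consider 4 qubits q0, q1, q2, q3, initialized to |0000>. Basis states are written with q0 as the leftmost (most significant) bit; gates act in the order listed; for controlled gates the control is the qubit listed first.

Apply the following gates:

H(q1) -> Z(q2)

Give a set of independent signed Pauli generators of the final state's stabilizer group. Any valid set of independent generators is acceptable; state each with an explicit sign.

One valid set of independent stabilizer generators is +IXII, +ZIII, +IIZI, +IIIZ (any independent generating set of the same group is equally correct).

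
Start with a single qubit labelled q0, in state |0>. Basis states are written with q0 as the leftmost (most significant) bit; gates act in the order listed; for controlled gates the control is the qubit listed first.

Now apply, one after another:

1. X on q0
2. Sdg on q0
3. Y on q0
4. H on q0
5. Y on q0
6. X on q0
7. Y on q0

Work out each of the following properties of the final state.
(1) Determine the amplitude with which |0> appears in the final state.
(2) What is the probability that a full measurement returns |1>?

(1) The final state's coefficient on |0> equals sqrt(2)/2.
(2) Outcome |1> occurs with probability 1/2.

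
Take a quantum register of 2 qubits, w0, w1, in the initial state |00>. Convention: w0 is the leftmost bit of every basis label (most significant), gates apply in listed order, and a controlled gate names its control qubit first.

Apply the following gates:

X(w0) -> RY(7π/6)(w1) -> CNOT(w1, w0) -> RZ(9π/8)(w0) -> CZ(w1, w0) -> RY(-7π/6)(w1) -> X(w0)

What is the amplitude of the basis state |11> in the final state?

The amplitude on |11> is exp(7*I*pi/16)/4.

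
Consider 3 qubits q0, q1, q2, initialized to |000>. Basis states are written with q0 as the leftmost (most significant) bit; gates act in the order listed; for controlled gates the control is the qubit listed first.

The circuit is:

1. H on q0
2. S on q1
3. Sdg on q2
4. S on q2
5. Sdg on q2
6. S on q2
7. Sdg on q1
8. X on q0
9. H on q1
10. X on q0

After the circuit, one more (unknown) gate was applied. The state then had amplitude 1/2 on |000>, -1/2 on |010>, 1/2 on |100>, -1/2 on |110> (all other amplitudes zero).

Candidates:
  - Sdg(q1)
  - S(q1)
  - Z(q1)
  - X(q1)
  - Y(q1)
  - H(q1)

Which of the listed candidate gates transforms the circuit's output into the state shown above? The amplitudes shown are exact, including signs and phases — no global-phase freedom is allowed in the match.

It was Z(q1) that produced the state shown.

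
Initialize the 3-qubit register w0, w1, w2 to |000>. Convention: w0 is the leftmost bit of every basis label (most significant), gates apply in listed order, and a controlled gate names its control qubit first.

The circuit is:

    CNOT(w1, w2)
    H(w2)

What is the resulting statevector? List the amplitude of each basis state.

After the circuit, the state carries amplitude sqrt(2)/2 on |000>, sqrt(2)/2 on |001>, and 0 on every other basis state.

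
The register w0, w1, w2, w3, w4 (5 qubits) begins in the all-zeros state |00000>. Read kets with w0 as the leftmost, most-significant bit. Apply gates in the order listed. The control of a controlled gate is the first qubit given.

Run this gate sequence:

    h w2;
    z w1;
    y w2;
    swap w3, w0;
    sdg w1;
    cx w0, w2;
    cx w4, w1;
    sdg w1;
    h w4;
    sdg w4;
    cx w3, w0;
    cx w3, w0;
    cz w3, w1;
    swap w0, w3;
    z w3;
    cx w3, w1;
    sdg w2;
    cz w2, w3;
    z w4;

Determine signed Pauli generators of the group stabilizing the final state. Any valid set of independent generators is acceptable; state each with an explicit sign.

One valid set of independent stabilizer generators is +IIYII, +IIIIY, +ZIIII, +IZIII, +IIIZI (any independent generating set of the same group is equally correct). Key observation: the block from step 11 through step 12 cancels to the identity and can be dropped.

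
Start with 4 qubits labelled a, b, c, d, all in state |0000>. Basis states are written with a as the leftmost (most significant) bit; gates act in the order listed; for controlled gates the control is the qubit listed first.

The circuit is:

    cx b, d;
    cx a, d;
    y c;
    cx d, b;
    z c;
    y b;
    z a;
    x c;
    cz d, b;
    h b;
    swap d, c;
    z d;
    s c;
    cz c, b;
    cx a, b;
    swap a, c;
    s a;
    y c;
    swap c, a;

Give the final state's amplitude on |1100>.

|1100> carries amplitude -sqrt(2)*I/2 in the final state.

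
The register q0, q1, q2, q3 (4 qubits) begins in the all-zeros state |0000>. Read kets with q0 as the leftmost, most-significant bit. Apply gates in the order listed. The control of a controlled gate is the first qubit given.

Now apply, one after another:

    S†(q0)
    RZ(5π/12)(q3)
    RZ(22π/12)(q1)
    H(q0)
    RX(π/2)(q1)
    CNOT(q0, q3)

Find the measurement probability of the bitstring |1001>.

The probability of measuring |1001> is 1/4.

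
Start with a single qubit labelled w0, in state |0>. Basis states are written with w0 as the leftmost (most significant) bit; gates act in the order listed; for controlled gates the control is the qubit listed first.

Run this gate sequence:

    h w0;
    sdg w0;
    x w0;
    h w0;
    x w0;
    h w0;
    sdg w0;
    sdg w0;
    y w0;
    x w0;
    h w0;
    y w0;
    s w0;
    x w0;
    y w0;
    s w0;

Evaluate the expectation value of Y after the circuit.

In the final state, Y has expectation 1.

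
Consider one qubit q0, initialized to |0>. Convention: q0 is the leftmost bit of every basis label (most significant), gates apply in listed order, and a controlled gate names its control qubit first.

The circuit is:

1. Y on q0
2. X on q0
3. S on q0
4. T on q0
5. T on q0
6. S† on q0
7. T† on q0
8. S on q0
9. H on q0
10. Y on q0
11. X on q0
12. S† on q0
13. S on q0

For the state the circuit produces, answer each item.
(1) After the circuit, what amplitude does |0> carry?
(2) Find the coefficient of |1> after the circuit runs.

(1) The amplitude on |0> is -sqrt(2)/2.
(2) The amplitude on |1> is sqrt(2)/2.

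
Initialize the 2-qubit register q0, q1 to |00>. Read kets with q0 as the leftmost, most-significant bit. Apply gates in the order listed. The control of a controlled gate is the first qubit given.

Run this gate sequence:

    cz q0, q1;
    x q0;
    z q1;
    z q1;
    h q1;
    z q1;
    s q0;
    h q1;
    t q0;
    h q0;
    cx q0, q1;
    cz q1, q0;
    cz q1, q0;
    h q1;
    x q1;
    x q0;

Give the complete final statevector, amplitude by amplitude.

The final amplitudes are -exp(3*I*pi/4)/2 on |00>, -exp(3*I*pi/4)/2 on |01>, -exp(3*I*pi/4)/2 on |10>, exp(3*I*pi/4)/2 on |11>.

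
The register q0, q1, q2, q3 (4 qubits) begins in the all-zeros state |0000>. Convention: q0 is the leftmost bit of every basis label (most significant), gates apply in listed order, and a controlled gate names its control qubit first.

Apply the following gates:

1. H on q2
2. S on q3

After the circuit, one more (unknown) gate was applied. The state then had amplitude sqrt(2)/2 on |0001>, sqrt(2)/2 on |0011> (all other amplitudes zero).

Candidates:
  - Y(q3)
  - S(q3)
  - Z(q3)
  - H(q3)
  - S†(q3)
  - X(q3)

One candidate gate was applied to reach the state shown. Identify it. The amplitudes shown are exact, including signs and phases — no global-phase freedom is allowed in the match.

The unique candidate consistent with the amplitudes is X(q3).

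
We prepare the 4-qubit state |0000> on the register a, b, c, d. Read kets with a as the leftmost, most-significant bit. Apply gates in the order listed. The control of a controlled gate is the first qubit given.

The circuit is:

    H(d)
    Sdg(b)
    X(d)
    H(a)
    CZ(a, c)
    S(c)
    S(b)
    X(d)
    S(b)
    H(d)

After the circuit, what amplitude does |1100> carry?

The amplitude on |1100> is 0.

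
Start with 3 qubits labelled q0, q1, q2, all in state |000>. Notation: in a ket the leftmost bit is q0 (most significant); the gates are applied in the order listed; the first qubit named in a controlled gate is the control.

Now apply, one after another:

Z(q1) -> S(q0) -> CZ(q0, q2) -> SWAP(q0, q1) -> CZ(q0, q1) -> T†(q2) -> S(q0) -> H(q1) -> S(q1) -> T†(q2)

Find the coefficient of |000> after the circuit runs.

The final state's coefficient on |000> equals sqrt(2)/2.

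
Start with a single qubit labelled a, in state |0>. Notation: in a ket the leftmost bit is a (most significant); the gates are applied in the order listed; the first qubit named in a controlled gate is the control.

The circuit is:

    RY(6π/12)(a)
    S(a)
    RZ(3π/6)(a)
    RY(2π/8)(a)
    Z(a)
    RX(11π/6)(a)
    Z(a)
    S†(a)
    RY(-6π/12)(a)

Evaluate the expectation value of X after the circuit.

The expectation value of X is -sqrt(6)/4.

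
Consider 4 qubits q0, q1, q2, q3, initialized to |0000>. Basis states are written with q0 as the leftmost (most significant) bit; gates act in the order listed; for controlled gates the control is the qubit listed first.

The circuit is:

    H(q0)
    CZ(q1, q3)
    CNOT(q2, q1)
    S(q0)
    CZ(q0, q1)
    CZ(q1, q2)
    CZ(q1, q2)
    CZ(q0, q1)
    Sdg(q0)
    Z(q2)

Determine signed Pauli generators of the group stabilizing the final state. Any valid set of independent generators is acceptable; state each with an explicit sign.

The final state is stabilized by the group generated by +XIII, +IZII, +IIZI, +IIIZ; other independent generating sets are equally valid. Key observation: gates 4-9 undo each other exactly, leaving only the rest of the circuit to track.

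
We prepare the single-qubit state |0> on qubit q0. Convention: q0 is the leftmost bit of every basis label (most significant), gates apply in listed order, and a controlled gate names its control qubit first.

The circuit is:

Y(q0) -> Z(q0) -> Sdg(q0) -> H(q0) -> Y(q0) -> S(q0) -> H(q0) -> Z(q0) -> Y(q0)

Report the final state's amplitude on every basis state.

The resulting statevector has amplitude 1/2 - I/2 on |0>, 1/2 + I/2 on |1>.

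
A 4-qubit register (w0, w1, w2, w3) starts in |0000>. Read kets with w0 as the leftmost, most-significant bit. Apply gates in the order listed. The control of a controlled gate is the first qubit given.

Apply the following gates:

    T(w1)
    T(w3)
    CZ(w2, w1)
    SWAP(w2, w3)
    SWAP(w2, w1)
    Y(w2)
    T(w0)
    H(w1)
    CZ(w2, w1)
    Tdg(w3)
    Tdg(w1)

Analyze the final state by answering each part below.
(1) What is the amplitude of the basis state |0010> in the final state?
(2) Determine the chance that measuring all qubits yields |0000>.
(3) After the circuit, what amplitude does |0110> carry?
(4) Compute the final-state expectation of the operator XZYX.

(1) The final state's coefficient on |0010> equals sqrt(2)*I/2.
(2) The probability of measuring |0000> is 0.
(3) The amplitude on |0110> is -sqrt(2)*exp(I*pi/4)/2.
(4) The observable XZYX averages to 0.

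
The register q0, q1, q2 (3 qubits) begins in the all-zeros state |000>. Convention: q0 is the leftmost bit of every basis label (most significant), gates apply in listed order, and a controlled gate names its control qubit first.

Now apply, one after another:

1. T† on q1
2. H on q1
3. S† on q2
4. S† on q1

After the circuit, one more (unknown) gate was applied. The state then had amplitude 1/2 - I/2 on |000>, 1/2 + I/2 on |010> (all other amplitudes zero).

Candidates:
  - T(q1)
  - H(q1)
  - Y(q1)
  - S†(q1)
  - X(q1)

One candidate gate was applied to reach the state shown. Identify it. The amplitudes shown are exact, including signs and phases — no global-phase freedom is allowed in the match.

It was H(q1) that produced the state shown.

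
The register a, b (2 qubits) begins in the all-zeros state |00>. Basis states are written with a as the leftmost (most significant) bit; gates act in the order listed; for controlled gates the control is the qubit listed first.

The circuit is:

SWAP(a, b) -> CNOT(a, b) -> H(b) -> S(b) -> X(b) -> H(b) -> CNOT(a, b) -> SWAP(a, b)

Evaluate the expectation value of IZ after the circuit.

The observable IZ averages to 1.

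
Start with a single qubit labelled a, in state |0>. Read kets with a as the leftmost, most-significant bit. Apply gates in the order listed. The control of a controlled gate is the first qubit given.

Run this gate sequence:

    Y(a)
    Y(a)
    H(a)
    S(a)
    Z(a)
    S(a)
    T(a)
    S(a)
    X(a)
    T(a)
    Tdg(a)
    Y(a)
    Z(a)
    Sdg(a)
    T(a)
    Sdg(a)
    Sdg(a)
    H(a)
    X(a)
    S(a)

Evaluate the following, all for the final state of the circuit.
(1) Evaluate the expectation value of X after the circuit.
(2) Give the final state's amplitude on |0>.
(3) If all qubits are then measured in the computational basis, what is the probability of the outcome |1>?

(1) The expectation value of X is 1.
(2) The final state's coefficient on |0> equals 1/2 - I/2.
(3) A full measurement returns |1> with probability 1/2.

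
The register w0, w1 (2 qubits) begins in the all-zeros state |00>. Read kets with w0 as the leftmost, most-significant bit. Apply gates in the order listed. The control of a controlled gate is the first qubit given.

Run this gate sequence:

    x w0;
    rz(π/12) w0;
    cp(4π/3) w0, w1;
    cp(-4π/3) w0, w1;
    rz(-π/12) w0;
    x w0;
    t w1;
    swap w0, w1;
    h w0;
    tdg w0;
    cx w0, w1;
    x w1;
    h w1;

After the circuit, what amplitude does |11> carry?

|11> carries amplitude -exp(3*I*pi/4)/2 in the final state. Key observation: steps 1-6 multiply out to the identity, so the circuit reduces to the remaining gates.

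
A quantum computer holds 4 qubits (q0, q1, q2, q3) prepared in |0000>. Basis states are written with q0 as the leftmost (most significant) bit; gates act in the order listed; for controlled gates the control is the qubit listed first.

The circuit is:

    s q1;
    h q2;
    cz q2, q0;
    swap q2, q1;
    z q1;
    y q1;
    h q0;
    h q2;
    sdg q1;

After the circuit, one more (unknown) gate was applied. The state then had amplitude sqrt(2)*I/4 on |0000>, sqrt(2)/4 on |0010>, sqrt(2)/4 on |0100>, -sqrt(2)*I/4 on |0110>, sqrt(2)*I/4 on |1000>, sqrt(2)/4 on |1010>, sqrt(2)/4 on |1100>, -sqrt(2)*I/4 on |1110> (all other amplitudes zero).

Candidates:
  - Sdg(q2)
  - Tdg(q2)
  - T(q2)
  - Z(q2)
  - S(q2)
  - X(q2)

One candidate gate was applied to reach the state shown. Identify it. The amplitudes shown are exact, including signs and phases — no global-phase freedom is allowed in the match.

The applied gate was Sdg(q2).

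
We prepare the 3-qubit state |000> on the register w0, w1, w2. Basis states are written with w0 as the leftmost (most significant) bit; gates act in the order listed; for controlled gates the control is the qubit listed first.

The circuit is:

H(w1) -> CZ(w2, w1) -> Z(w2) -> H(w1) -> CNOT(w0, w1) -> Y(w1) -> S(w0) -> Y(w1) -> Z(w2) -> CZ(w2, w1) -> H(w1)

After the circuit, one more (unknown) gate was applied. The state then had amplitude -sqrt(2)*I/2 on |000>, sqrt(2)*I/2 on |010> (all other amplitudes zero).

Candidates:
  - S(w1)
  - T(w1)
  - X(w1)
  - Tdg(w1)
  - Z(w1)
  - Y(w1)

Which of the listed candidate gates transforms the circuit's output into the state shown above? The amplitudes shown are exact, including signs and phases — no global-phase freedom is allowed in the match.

The unique candidate consistent with the amplitudes is Y(w1).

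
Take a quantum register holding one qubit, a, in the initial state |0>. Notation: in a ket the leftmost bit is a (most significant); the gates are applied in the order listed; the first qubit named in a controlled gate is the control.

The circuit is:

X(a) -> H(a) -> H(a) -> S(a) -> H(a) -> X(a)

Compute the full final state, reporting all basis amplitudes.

After the circuit, the state carries amplitude -sqrt(2)*I/2 on |0>, sqrt(2)*I/2 on |1>.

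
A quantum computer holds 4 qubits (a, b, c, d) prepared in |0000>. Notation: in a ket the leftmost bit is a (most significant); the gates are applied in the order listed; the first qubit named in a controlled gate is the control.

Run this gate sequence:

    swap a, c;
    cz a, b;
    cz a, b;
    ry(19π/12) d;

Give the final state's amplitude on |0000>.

|0000> carries amplitude -sqrt(sqrt(2) + 2)/4 - sqrt(6 - 3*sqrt(2))/4 in the final state. Key observation: the block from step 2 through step 3 cancels to the identity and can be dropped.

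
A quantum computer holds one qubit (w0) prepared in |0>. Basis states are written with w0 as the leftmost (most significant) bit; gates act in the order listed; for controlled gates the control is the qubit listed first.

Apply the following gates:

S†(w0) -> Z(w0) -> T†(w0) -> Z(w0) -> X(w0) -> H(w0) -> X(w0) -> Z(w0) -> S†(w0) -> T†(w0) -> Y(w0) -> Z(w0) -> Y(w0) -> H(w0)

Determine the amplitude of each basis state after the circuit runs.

The final amplitudes are 1/2 + exp(I*pi/4)/2 on |0>, 1/2 - exp(I*pi/4)/2 on |1>.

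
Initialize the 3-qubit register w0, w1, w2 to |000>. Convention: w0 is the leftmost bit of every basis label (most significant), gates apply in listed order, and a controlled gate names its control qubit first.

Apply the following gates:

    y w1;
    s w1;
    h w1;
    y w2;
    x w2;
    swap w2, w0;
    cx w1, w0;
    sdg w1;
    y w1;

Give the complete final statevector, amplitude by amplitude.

After the circuit, the state carries amplitude sqrt(2)/2 on |010>, -sqrt(2)*I/2 on |100>, and 0 on every other basis state.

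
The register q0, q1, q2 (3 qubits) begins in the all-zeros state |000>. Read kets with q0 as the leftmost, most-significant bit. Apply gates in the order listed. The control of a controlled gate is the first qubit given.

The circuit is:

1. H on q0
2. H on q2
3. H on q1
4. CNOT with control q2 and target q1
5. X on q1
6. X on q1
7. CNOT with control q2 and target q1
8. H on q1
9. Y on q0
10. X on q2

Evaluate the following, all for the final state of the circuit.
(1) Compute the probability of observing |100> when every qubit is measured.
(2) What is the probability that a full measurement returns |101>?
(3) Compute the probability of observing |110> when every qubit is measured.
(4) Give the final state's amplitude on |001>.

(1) The probability of measuring |100> is 1/4. Key observation: gates 3-8 undo each other exactly, leaving only the rest of the circuit to track.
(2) A full measurement returns |101> with probability 1/4.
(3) The probability of measuring |110> is 0.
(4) The amplitude on |001> is -I/2.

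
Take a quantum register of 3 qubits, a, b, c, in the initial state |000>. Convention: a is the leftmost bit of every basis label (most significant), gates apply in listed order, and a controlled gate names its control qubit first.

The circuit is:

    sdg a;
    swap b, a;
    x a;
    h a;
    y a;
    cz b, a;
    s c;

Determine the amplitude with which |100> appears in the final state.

The amplitude on |100> is sqrt(2)*I/2.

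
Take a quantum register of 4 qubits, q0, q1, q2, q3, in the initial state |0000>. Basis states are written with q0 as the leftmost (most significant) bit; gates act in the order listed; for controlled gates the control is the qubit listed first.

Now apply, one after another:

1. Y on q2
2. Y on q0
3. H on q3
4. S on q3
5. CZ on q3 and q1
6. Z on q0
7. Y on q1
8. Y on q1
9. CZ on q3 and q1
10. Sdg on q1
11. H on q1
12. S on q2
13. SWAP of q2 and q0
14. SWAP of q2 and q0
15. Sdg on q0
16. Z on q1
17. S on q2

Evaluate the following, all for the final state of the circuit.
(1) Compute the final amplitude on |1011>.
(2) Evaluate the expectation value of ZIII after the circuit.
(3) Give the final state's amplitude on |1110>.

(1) |1011> carries amplitude -1/2 in the final state.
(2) The expectation value of ZIII is -1.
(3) |1110> carries amplitude -I/2 in the final state.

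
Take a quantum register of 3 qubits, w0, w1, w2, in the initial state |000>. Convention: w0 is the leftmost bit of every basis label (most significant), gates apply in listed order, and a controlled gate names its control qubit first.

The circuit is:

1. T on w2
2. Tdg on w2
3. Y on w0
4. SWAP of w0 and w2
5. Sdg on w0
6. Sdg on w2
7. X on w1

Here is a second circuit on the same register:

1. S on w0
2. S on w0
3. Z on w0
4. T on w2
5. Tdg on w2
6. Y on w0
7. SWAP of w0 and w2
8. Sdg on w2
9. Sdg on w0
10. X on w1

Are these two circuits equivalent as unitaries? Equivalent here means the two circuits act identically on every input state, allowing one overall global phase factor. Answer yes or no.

Yes: on every input state the two circuits agree up to one overall phase factor.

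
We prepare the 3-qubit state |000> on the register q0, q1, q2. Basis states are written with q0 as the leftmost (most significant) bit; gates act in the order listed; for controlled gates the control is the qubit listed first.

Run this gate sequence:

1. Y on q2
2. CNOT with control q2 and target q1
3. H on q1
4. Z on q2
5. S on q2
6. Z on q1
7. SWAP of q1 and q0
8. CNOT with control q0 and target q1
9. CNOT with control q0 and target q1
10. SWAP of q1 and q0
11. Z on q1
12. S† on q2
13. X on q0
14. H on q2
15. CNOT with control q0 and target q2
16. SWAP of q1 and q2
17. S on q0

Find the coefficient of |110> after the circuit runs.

|110> carries amplitude 1/2 in the final state. Key observation: the block from step 5 through step 12 cancels to the identity and can be dropped.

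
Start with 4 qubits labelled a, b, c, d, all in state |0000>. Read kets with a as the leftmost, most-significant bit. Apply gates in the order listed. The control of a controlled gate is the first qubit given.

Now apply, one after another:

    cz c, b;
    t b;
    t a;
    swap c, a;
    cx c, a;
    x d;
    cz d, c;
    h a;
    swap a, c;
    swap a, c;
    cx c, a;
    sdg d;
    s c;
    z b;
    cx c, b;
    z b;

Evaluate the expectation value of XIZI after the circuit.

The expectation value of XIZI is 1.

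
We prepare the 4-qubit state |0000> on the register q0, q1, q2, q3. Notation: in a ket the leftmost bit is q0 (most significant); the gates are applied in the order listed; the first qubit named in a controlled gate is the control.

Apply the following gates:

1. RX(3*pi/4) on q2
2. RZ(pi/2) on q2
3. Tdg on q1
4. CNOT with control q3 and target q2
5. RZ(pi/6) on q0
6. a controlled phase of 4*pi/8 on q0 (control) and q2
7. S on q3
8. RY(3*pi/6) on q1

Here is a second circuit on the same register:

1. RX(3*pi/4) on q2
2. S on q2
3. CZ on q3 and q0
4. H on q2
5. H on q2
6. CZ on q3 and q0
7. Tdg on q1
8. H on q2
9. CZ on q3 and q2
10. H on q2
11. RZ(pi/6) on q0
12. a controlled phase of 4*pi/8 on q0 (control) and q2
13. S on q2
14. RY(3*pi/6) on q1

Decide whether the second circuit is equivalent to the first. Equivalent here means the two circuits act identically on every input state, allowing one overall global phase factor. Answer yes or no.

No: there is an input state on which the two circuits produce genuinely different outputs (not merely differing by a phase).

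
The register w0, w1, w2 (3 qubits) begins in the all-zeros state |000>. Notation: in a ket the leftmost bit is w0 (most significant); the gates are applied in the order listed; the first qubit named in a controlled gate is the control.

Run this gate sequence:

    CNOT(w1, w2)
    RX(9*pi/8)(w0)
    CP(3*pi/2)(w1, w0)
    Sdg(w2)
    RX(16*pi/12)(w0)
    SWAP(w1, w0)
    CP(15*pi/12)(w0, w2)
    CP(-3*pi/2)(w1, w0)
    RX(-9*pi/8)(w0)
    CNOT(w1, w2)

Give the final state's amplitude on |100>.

The amplitude on |100> is I*(-sqrt(3)/4 - sqrt(3*sqrt(2) + 6)/8 + sqrt(2 - sqrt(2))/8).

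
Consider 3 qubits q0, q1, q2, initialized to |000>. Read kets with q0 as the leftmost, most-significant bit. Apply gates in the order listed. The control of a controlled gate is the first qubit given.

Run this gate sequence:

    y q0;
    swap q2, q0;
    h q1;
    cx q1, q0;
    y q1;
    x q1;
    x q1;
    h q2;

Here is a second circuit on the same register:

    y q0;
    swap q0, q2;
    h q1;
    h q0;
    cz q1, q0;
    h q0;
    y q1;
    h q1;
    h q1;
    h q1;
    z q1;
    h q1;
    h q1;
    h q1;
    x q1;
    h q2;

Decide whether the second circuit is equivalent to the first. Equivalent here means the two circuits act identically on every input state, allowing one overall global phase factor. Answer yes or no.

Yes: on every input state the two circuits agree up to one overall phase factor.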